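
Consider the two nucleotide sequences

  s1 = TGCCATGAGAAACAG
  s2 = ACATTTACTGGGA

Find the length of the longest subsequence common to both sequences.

6

Match T [1,6], then C [4,8], then T [6,9], then G [7,11], then G [9,12], then A [14,13] — 6 bases in the same relative order in both, and the DP table's final entry dp[15][13] is also 6, so no common subsequence is longer.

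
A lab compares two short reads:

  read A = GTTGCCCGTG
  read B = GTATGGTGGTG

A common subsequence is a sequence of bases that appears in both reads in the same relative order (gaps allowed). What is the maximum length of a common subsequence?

7

Let dp[i][j] be the LCS length of the first i bases of read A and the first j bases of read B. dp[i][j] = dp[i-1][j-1]+1 when the i-th and j-th bases match, else max(dp[i-1][j], dp[i][j-1]).
    ·  G  T  A  T  G  G  T  G  G  T  G
 ·  0  0  0  0  0  0  0  0  0  0  0  0
 G  0  1  1  1  1  1  1  1  1  1  1  1
 T  0  1  2  2  2  2  2  2  2  2  2  2
 T  0  1  2  2  3  3  3  3  3  3  3  3
 G  0  1  2  2  3  4  4  4  4  4  4  4
 C  0  1  2  2  3  4  4  4  4  4  4  4
 C  0  1  2  2  3  4  4  4  4  4  4  4
 C  0  1  2  2  3  4  4  4  4  4  4  4
 G  0  1  2  2  3  4  5  5  5  5  5  5
 T  0  1  2  2  3  4  5  6  6  6  6  6
 G  0  1  2  2  3  4  5  6  7  7  7  7
dp[10][11] = 7. One LCS (by backtracking along matches): GTTGGTG.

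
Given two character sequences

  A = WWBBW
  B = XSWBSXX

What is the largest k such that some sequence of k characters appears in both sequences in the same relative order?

2

Let dp[i][j] be the LCS length of the first i characters of A and the first j characters of B. dp[i][j] = dp[i-1][j-1]+1 when the i-th and j-th characters match, else max(dp[i-1][j], dp[i][j-1]).
    ·  X  S  W  B  S  X  X
 ·  0  0  0  0  0  0  0  0
 W  0  0  0  1  1  1  1  1
 W  0  0  0  1  1  1  1  1
 B  0  0  0  1  2  2  2  2
 B  0  0  0  1  2  2  2  2
 W  0  0  0  1  2  2  2  2
dp[5][7] = 2. One LCS (by backtracking along matches): WB.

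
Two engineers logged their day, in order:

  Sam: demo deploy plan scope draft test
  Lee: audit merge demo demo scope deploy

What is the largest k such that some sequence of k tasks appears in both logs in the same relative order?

Taking demo (Sam #1, Lee #4) → deploy (Sam #2, Lee #6) gives a common subsequence of length 2. The LCS DP gives dp[6][6] = 2, so this is optimal.

2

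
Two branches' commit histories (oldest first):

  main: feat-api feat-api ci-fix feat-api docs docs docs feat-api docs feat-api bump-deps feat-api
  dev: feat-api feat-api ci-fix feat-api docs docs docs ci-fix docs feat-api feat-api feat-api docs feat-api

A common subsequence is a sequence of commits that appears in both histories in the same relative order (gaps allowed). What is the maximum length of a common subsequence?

Pick feat-api at main[1]=dev[1], then feat-api at main[2]=dev[2], then ci-fix at main[3]=dev[3], then feat-api at main[4]=dev[4], then docs at main[5]=dev[6], then docs at main[6]=dev[7], then docs at main[7]=dev[9], then feat-api at main[8]=dev[12], then docs at main[9]=dev[13], then feat-api at main[12]=dev[14]; all 10 commits appear in both, in order. dp[12][14] = 10 confirms this is the maximum.

10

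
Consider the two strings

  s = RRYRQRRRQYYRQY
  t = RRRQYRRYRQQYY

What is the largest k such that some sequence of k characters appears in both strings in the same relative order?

Pick R at s[1]=t[1] → R at s[2]=t[2] → R at s[4]=t[3] → Q at s[5]=t[4] → R at s[6]=t[6] → R at s[7]=t[7] → R at s[8]=t[9] → Q at s[9]=t[11] → Y at s[11]=t[12] → Y at s[14]=t[13]; all 10 characters appear in both, in order. The LCS DP gives dp[14][13] = 10, so this is optimal.

10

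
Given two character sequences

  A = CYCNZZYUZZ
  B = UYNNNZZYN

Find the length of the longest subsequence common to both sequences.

Pick Y (A #2, B #2); then N (A #4, B #5); then Z (A #5, B #6); then Z (A #6, B #7); then Y (A #7, B #8); all 5 characters appear in both, in order. Since dp[10][9] = 5, nothing longer is possible.

5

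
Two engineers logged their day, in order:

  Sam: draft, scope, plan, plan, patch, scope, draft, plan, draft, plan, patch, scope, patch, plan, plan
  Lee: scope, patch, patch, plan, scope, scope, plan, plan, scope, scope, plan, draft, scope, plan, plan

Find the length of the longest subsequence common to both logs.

Match scope (Sam #2, Lee #6); then plan (Sam #3, Lee #7); then plan (Sam #4, Lee #8); then scope (Sam #6, Lee #10); then plan (Sam #8, Lee #11); then draft (Sam #9, Lee #12); then scope (Sam #12, Lee #13); then plan (Sam #14, Lee #14); then plan (Sam #15, Lee #15) — 9 tasks in the same relative order in both. dp[15][15] = 9 confirms this is the maximum.

9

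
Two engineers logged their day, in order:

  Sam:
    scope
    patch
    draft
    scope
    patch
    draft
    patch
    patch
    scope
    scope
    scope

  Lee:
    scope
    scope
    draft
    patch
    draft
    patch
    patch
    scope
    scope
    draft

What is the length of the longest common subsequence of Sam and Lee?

8

Taking scope (Sam #1, Lee #2); then draft (Sam #3, Lee #3); then patch (Sam #5, Lee #4); then draft (Sam #6, Lee #5); then patch (Sam #7, Lee #6); then patch (Sam #8, Lee #7); then scope (Sam #9, Lee #8); then scope (Sam #10, Lee #9) gives a common subsequence of length 8. dp[11][10] = 8 confirms this is the maximum.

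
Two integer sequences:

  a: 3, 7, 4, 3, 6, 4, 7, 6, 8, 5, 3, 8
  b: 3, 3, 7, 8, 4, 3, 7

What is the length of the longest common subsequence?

Let dp[i][j] be the LCS length of the first i values of a and the first j values of b. dp[i][j] = dp[i-1][j-1]+1 when the i-th and j-th values match, else max(dp[i-1][j], dp[i][j-1]).
    ·  3  3  7  8  4  3  7
 ·  0  0  0  0  0  0  0  0
 3  0  1  1  1  1  1  1  1
 7  0  1  1  2  2  2  2  2
 4  0  1  1  2  2  3  3  3
 3  0  1  2  2  2  3  4  4
 6  0  1  2  2  2  3  4  4
 4  0  1  2  2  2  3  4  4
 7  0  1  2  3  3  3  4  5
 6  0  1  2  3  3  3  4  5
 8  0  1  2  3  4  4  4  5
 5  0  1  2  3  4  4  4  5
 3  0  1  2  3  4  4  5  5
 8  0  1  2  3  4  4  5  5
dp[12][7] = 5. One LCS (by backtracking along matches): 3, 7, 4, 3, 7.

5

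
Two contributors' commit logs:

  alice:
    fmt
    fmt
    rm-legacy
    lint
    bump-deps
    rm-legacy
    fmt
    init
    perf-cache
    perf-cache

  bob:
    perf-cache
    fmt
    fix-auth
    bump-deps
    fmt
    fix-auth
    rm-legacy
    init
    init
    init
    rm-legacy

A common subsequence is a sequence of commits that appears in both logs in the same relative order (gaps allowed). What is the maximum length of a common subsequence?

4

Match fmt [1,2], then fmt [2,5], then rm-legacy [3,7], then rm-legacy [6,11] — 4 commits in the same relative order in both. Since dp[10][11] = 4, nothing longer is possible.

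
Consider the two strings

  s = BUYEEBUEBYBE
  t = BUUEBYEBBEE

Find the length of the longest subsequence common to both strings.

8

Match B at s[1]=t[1], U at s[2]=t[3], E at s[5]=t[4], B at s[6]=t[5], E at s[8]=t[7], B at s[9]=t[8], B at s[11]=t[9], E at s[12]=t[11] — 8 characters in the same relative order in both, and the DP table's final entry dp[12][11] is also 8, so no common subsequence is longer.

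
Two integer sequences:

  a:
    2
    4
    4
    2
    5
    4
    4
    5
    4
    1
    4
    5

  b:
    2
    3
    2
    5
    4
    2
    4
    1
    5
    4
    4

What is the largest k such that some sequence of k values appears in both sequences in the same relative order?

8

Taking 2 at a[1]=b[1], 2 at a[4]=b[3], 5 at a[5]=b[4], 4 at a[6]=b[5], 4 at a[7]=b[7], 5 at a[8]=b[9], 4 at a[9]=b[10], 4 at a[11]=b[11] gives a common subsequence of length 8. Since dp[12][11] = 8, nothing longer is possible.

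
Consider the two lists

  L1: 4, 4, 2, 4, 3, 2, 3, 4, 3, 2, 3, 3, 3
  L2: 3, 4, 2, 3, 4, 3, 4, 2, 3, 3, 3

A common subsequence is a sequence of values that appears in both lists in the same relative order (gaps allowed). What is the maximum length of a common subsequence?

9

Taking 4 (L1 #2, L2 #2), then 2 (L1 #3, L2 #3), then 4 (L1 #4, L2 #5), then 3 (L1 #7, L2 #6), then 4 (L1 #8, L2 #7), then 2 (L1 #10, L2 #8), then 3 (L1 #11, L2 #9), then 3 (L1 #12, L2 #10), then 3 (L1 #13, L2 #11) gives a common subsequence of length 9, and the DP table's final entry dp[13][11] is also 9, so no common subsequence is longer.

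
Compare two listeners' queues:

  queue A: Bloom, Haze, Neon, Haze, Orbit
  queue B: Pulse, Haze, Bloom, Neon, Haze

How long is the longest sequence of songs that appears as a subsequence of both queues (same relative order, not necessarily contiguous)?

Pick Bloom (queue A #1, queue B #3) → Neon (queue A #3, queue B #4) → Haze (queue A #4, queue B #5); all 3 songs appear in both, in order, and the DP table's final entry dp[5][5] is also 3, so no common subsequence is longer.

3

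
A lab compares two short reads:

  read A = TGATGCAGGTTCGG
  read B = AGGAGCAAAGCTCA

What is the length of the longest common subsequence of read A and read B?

8

Pick G at read A[2]=read B[3], then A at read A[3]=read B[4], then G at read A[5]=read B[5], then C at read A[6]=read B[6], then A at read A[7]=read B[9], then G at read A[8]=read B[10], then T at read A[11]=read B[12], then C at read A[12]=read B[13]; all 8 bases appear in both, in order. Since dp[14][14] = 8, nothing longer is possible.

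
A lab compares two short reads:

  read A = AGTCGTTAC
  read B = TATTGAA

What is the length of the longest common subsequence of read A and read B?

4

Let dp[i][j] be the LCS length of the first i bases of read A and the first j bases of read B. dp[i][j] = dp[i-1][j-1]+1 when the i-th and j-th bases match, else max(dp[i-1][j], dp[i][j-1]).
    ·  T  A  T  T  G  A  A
 ·  0  0  0  0  0  0  0  0
 A  0  0  1  1  1  1  1  1
 G  0  0  1  1  1  2  2  2
 T  0  1  1  2  2  2  2  2
 C  0  1  1  2  2  2  2  2
 G  0  1  1  2  2  3  3  3
 T  0  1  1  2  3  3  3  3
 T  0  1  1  2  3  3  3  3
 A  0  1  2  2  3  3  4  4
 C  0  1  2  2  3  3  4  4
dp[9][7] = 4. One LCS (by backtracking along matches): ATGA.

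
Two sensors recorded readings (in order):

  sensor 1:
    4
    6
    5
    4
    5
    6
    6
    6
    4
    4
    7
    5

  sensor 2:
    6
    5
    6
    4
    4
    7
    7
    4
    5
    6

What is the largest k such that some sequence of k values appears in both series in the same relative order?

7

Let dp[i][j] be the LCS length of the first i values of sensor 1 and the first j values of sensor 2. dp[i][j] = dp[i-1][j-1]+1 when the i-th and j-th values match, else max(dp[i-1][j], dp[i][j-1]).
    ·  6  5  6  4  4  7  7  4  5  6
 ·  0  0  0  0  0  0  0  0  0  0  0
 4  0  0  0  0  1  1  1  1  1  1  1
 6  0  1  1  1  1  1  1  1  1  1  2
 5  0  1  2  2  2  2  2  2  2  2  2
 4  0  1  2  2  3  3  3  3  3  3  3
 5  0  1  2  2  3  3  3  3  3  4  4
 6  0  1  2  3  3  3  3  3  3  4  5
 6  0  1  2  3  3  3  3  3  3  4  5
 6  0  1  2  3  3  3  3  3  3  4  5
 4  0  1  2  3  4  4  4  4  4  4  5
 4  0  1  2  3  4  5  5  5  5  5  5
 7  0  1  2  3  4  5  6  6  6  6  6
 5  0  1  2  3  4  5  6  6  6  7  7
dp[12][10] = 7. One LCS (by backtracking along matches): 6, 5, 6, 4, 4, 7, 5.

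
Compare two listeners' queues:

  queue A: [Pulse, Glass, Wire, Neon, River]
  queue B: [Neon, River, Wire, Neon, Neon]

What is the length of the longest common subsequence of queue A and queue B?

2

Match Wire (queue A #3, queue B #3) → Neon (queue A #4, queue B #5) — 2 songs in the same relative order in both, and the DP table's final entry dp[5][5] is also 2, so no common subsequence is longer.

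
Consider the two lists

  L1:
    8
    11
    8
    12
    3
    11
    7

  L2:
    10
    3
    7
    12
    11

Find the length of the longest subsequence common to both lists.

2

Let dp[i][j] be the LCS length of the first i values of L1 and the first j values of L2. dp[i][j] = dp[i-1][j-1]+1 when the i-th and j-th values match, else max(dp[i-1][j], dp[i][j-1]).
    · 10  3  7 12 11
 ·  0  0  0  0  0  0
 8  0  0  0  0  0  0
11  0  0  0  0  0  1
 8  0  0  0  0  0  1
12  0  0  0  0  1  1
 3  0  0  1  1  1  1
11  0  0  1  1  1  2
 7  0  0  1  2  2  2
dp[7][5] = 2. One LCS (by backtracking along matches): 12, 11.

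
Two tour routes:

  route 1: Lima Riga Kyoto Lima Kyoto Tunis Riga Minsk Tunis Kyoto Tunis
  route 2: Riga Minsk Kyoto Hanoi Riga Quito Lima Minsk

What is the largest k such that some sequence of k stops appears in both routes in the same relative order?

Pick Riga at route 1[2]=route 2[1]; then Kyoto at route 1[3]=route 2[3]; then Lima at route 1[4]=route 2[7]; then Minsk at route 1[8]=route 2[8]; all 4 stops appear in both, in order. The LCS DP gives dp[11][8] = 4, so this is optimal.

4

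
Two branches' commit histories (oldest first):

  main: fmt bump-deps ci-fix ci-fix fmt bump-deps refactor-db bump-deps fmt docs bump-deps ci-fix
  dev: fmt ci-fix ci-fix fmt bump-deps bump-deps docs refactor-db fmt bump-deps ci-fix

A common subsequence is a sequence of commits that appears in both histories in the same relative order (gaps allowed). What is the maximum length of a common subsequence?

One common subsequence of length 9: fmt (main #1, dev #1) → ci-fix (main #3, dev #2) → ci-fix (main #4, dev #3) → fmt (main #5, dev #4) → bump-deps (main #6, dev #6) → refactor-db (main #7, dev #8) → fmt (main #9, dev #9) → bump-deps (main #11, dev #10) → ci-fix (main #12, dev #11), and the DP table's final entry dp[12][11] is also 9, so no common subsequence is longer.

9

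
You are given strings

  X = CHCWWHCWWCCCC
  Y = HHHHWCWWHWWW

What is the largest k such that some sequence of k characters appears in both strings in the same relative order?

One common subsequence of length 7: H at X[2]=Y[4], C at X[3]=Y[6], W at X[4]=Y[7], W at X[5]=Y[8], H at X[6]=Y[9], W at X[8]=Y[11], W at X[9]=Y[12], and the DP table's final entry dp[13][12] is also 7, so no common subsequence is longer.

7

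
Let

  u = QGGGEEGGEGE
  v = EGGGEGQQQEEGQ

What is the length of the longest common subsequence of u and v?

7

One common subsequence of length 7: G [2,2] → G [3,3] → G [4,4] → E [5,5] → E [6,10] → E [9,11] → G [10,12]. Since dp[11][13] = 7, nothing longer is possible.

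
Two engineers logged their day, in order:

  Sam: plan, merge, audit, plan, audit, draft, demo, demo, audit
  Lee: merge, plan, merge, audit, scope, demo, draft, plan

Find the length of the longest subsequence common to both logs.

Match plan [1,2] → merge [2,3] → audit [3,4] → plan [4,8] — 4 tasks in the same relative order in both. The LCS DP gives dp[9][8] = 4, so this is optimal.

4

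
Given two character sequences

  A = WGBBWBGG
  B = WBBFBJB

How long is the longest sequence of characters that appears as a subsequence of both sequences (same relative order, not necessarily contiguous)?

Taking W at A[1]=B[1], B at A[3]=B[3], B at A[4]=B[5], B at A[6]=B[7] gives a common subsequence of length 4. The LCS DP gives dp[8][7] = 4, so this is optimal.

4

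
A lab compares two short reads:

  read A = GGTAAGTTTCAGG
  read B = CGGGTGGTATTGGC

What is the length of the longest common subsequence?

9

Taking G [1,3]; then G [2,4]; then T [3,5]; then G [6,7]; then T [7,8]; then T [8,10]; then T [9,11]; then G [12,12]; then G [13,13] gives a common subsequence of length 9. Since dp[13][14] = 9, nothing longer is possible.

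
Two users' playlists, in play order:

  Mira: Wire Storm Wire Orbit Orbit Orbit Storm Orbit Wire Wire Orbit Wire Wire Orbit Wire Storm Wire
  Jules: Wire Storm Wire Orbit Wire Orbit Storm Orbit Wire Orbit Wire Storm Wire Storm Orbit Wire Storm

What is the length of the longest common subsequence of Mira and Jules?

One common subsequence of length 14: Wire (Mira #1, Jules #1) → Storm (Mira #2, Jules #2) → Wire (Mira #3, Jules #3) → Orbit (Mira #4, Jules #4) → Orbit (Mira #6, Jules #6) → Storm (Mira #7, Jules #7) → Orbit (Mira #8, Jules #8) → Wire (Mira #10, Jules #9) → Orbit (Mira #11, Jules #10) → Wire (Mira #12, Jules #11) → Wire (Mira #13, Jules #13) → Orbit (Mira #14, Jules #15) → Wire (Mira #15, Jules #16) → Storm (Mira #16, Jules #17). Since dp[17][17] = 14, nothing longer is possible.

14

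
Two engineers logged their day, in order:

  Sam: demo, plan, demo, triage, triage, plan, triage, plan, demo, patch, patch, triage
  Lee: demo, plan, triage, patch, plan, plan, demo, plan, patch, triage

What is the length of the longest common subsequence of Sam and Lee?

Pick demo (Sam #1, Lee #1) → plan (Sam #2, Lee #2) → triage (Sam #4, Lee #3) → plan (Sam #6, Lee #5) → plan (Sam #8, Lee #6) → demo (Sam #9, Lee #7) → patch (Sam #11, Lee #9) → triage (Sam #12, Lee #10); all 8 tasks appear in both, in order. dp[12][10] = 8 confirms this is the maximum.

8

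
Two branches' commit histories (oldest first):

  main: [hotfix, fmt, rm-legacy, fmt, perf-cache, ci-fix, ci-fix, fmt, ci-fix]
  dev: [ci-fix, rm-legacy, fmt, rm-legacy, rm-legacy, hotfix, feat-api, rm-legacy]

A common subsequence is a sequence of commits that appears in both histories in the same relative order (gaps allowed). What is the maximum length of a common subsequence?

2

One common subsequence of length 2: hotfix (main #1, dev #6), rm-legacy (main #3, dev #8). dp[9][8] = 2 confirms this is the maximum.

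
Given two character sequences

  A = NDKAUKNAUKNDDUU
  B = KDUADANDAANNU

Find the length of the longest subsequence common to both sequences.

6

Match N [1,7], D [2,8], A [4,10], N [7,11], N [11,12], U [15,13] — 6 characters in the same relative order in both, and the DP table's final entry dp[15][13] is also 6, so no common subsequence is longer.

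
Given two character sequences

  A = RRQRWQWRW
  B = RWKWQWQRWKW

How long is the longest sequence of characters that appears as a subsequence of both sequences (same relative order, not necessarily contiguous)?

6

Pick R at A[1]=B[1], then Q at A[3]=B[5], then W at A[5]=B[6], then Q at A[6]=B[7], then W at A[7]=B[9], then W at A[9]=B[11]; all 6 characters appear in both, in order. dp[9][11] = 6 confirms this is the maximum.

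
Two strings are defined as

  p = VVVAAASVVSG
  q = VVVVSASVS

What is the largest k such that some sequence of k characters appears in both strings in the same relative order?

7

Let dp[i][j] be the LCS length of the first i characters of p and the first j characters of q. dp[i][j] = dp[i-1][j-1]+1 when the i-th and j-th characters match, else max(dp[i-1][j], dp[i][j-1]).
    ·  V  V  V  V  S  A  S  V  S
 ·  0  0  0  0  0  0  0  0  0  0
 V  0  1  1  1  1  1  1  1  1  1
 V  0  1  2  2  2  2  2  2  2  2
 V  0  1  2  3  3  3  3  3  3  3
 A  0  1  2  3  3  3  4  4  4  4
 A  0  1  2  3  3  3  4  4  4  4
 A  0  1  2  3  3  3  4  4  4  4
 S  0  1  2  3  3  4  4  5  5  5
 V  0  1  2  3  4  4  4  5  6  6
 V  0  1  2  3  4  4  4  5  6  6
 S  0  1  2  3  4  5  5  5  6  7
 G  0  1  2  3  4  5  5  5  6  7
dp[11][9] = 7. One LCS (by backtracking along matches): VVVASVS.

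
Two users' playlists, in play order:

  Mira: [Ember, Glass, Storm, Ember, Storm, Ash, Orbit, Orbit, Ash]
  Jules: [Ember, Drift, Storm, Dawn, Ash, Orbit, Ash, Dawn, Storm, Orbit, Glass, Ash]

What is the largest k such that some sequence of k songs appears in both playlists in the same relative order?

6

Taking Ember (Mira #1, Jules #1), Storm (Mira #3, Jules #3), Ash (Mira #6, Jules #5), Orbit (Mira #7, Jules #6), Orbit (Mira #8, Jules #10), Ash (Mira #9, Jules #12) gives a common subsequence of length 6. Since dp[9][12] = 6, nothing longer is possible.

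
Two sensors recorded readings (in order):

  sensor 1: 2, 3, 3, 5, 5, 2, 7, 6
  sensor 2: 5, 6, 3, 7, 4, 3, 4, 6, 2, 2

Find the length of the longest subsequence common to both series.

3

Let dp[i][j] be the LCS length of the first i values of sensor 1 and the first j values of sensor 2. dp[i][j] = dp[i-1][j-1]+1 when the i-th and j-th values match, else max(dp[i-1][j], dp[i][j-1]).
    ·  5  6  3  7  4  3  4  6  2  2
 ·  0  0  0  0  0  0  0  0  0  0  0
 2  0  0  0  0  0  0  0  0  0  1  1
 3  0  0  0  1  1  1  1  1  1  1  1
 3  0  0  0  1  1  1  2  2  2  2  2
 5  0  1  1  1  1  1  2  2  2  2  2
 5  0  1  1  1  1  1  2  2  2  2  2
 2  0  1  1  1  1  1  2  2  2  3  3
 7  0  1  1  1  2  2  2  2  2  3  3
 6  0  1  2  2  2  2  2  2  3  3  3
dp[8][10] = 3. One LCS (by backtracking along matches): 3, 3, 2.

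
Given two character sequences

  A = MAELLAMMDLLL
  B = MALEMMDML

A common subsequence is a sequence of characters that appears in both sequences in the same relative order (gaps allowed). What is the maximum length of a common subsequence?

One common subsequence of length 7: M (A #1, B #1) → A (A #2, B #2) → E (A #3, B #4) → M (A #7, B #5) → M (A #8, B #6) → D (A #9, B #7) → L (A #12, B #9), and the DP table's final entry dp[12][9] is also 7, so no common subsequence is longer.

7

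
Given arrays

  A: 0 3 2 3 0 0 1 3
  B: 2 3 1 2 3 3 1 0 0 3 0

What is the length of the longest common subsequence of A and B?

6

Taking 3 (A #2, B #2), 2 (A #3, B #4), 3 (A #4, B #6), 0 (A #5, B #8), 0 (A #6, B #9), 3 (A #8, B #10) gives a common subsequence of length 6. The LCS DP gives dp[8][11] = 6, so this is optimal.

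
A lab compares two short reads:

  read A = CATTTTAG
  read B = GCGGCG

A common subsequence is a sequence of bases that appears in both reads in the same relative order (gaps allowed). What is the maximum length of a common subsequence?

2

Let dp[i][j] be the LCS length of the first i bases of read A and the first j bases of read B. dp[i][j] = dp[i-1][j-1]+1 when the i-th and j-th bases match, else max(dp[i-1][j], dp[i][j-1]).
    ·  G  C  G  G  C  G
 ·  0  0  0  0  0  0  0
 C  0  0  1  1  1  1  1
 A  0  0  1  1  1  1  1
 T  0  0  1  1  1  1  1
 T  0  0  1  1  1  1  1
 T  0  0  1  1  1  1  1
 T  0  0  1  1  1  1  1
 A  0  0  1  1  1  1  1
 G  0  1  1  2  2  2  2
dp[8][6] = 2. One LCS (by backtracking along matches): CG.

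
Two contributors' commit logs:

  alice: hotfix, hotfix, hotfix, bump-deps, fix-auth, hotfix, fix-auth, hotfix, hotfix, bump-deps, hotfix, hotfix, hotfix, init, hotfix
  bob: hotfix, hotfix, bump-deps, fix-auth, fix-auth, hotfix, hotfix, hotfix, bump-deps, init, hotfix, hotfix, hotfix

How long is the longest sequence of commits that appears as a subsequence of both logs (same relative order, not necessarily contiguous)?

Match hotfix (alice #2, bob #1), then hotfix (alice #3, bob #2), then bump-deps (alice #4, bob #3), then fix-auth (alice #5, bob #5), then hotfix (alice #6, bob #6), then hotfix (alice #8, bob #7), then hotfix (alice #9, bob #8), then bump-deps (alice #10, bob #9), then hotfix (alice #12, bob #11), then hotfix (alice #13, bob #12), then hotfix (alice #15, bob #13) — 11 commits in the same relative order in both. dp[15][13] = 11 confirms this is the maximum.

11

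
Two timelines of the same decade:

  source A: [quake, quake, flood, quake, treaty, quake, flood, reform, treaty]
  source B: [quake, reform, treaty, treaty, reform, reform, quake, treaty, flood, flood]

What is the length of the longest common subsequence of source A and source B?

Match quake at source A[1]=source B[1]; then quake at source A[2]=source B[7]; then flood at source A[3]=source B[9]; then flood at source A[7]=source B[10] — 4 events in the same relative order in both. dp[9][10] = 4 confirms this is the maximum.

4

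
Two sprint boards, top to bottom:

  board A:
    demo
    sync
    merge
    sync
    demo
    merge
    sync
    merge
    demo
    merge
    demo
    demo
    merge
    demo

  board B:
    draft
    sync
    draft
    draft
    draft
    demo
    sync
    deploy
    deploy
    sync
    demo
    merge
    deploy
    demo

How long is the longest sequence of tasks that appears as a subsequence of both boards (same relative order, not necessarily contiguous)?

6

One common subsequence of length 6: demo at board A[1]=board B[6] → sync at board A[2]=board B[7] → sync at board A[4]=board B[10] → demo at board A[5]=board B[11] → merge at board A[6]=board B[12] → demo at board A[14]=board B[14]. Since dp[14][14] = 6, nothing longer is possible.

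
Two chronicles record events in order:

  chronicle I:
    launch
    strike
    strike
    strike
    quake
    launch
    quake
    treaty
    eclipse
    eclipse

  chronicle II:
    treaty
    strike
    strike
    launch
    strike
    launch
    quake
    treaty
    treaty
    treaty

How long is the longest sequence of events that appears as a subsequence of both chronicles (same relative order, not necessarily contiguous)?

6

One common subsequence of length 6: strike [2,2] → strike [3,3] → strike [4,5] → launch [6,6] → quake [7,7] → treaty [8,10], and the DP table's final entry dp[10][10] is also 6, so no common subsequence is longer.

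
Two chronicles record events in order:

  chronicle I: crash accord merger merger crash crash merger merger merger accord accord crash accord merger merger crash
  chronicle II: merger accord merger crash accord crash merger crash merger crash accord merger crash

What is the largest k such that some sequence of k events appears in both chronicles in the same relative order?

10

Match accord (chronicle I #2, chronicle II #2) → merger (chronicle I #4, chronicle II #3) → crash (chronicle I #5, chronicle II #4) → crash (chronicle I #6, chronicle II #6) → merger (chronicle I #7, chronicle II #7) → merger (chronicle I #9, chronicle II #9) → crash (chronicle I #12, chronicle II #10) → accord (chronicle I #13, chronicle II #11) → merger (chronicle I #15, chronicle II #12) → crash (chronicle I #16, chronicle II #13) — 10 events in the same relative order in both. dp[16][13] = 10 confirms this is the maximum.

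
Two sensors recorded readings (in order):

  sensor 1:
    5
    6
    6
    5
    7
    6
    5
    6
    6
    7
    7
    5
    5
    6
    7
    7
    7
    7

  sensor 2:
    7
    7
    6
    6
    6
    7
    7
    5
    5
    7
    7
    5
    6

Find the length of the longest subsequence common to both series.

One common subsequence of length 10: 7 at sensor 1[5]=sensor 2[2]; then 6 at sensor 1[6]=sensor 2[3]; then 6 at sensor 1[8]=sensor 2[4]; then 6 at sensor 1[9]=sensor 2[5]; then 7 at sensor 1[10]=sensor 2[6]; then 7 at sensor 1[11]=sensor 2[7]; then 5 at sensor 1[12]=sensor 2[8]; then 5 at sensor 1[13]=sensor 2[9]; then 7 at sensor 1[15]=sensor 2[10]; then 7 at sensor 1[16]=sensor 2[11]. The LCS DP gives dp[18][13] = 10, so this is optimal.

10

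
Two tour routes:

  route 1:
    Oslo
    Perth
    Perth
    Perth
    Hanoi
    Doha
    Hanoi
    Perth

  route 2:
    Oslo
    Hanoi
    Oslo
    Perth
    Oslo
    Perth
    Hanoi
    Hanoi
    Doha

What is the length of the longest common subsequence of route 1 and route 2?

Match Oslo at route 1[1]=route 2[3], then Perth at route 1[2]=route 2[4], then Perth at route 1[3]=route 2[6], then Hanoi at route 1[5]=route 2[8], then Doha at route 1[6]=route 2[9] — 5 stops in the same relative order in both. dp[8][9] = 5 confirms this is the maximum.

5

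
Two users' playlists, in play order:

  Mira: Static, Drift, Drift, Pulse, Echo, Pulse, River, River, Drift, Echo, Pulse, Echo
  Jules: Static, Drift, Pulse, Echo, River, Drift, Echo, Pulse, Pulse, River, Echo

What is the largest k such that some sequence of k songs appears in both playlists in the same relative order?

Taking Static at Mira[1]=Jules[1], Drift at Mira[3]=Jules[2], Pulse at Mira[4]=Jules[3], Echo at Mira[5]=Jules[4], River at Mira[8]=Jules[5], Drift at Mira[9]=Jules[6], Echo at Mira[10]=Jules[7], Pulse at Mira[11]=Jules[9], Echo at Mira[12]=Jules[11] gives a common subsequence of length 9. The LCS DP gives dp[12][11] = 9, so this is optimal.

9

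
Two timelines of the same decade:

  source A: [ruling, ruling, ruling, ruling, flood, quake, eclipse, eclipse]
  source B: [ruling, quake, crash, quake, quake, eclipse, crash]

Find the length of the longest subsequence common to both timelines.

3

Match ruling at source A[1]=source B[1]; then quake at source A[6]=source B[5]; then eclipse at source A[7]=source B[6] — 3 events in the same relative order in both. Since dp[8][7] = 3, nothing longer is possible.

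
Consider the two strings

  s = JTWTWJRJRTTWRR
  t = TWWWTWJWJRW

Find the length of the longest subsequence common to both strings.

Pick T [2,1], W [3,4], T [4,5], W [5,6], J [6,7], J [8,9], R [9,10], W [12,11]; all 8 characters appear in both, in order. Since dp[14][11] = 8, nothing longer is possible.

8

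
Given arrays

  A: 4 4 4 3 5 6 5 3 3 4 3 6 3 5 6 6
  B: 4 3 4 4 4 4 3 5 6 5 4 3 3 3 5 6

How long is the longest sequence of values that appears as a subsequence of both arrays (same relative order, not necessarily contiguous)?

Pick 4 at A[1]=B[4], then 4 at A[2]=B[5], then 4 at A[3]=B[6], then 3 at A[4]=B[7], then 5 at A[5]=B[8], then 6 at A[6]=B[9], then 5 at A[7]=B[10], then 3 at A[9]=B[12], then 3 at A[11]=B[13], then 3 at A[13]=B[14], then 5 at A[14]=B[15], then 6 at A[16]=B[16]; all 12 values appear in both, in order. dp[16][16] = 12 confirms this is the maximum.

12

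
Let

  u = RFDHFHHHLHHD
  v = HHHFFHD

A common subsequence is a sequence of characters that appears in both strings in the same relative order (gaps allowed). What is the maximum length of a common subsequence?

Let dp[i][j] be the LCS length of the first i characters of u and the first j characters of v. dp[i][j] = dp[i-1][j-1]+1 when the i-th and j-th characters match, else max(dp[i-1][j], dp[i][j-1]).
    ·  H  H  H  F  F  H  D
 ·  0  0  0  0  0  0  0  0
 R  0  0  0  0  0  0  0  0
 F  0  0  0  0  1  1  1  1
 D  0  0  0  0  1  1  1  2
 H  0  1  1  1  1  1  2  2
 F  0  1  1  1  2  2  2  2
 H  0  1  2  2  2  2  3  3
 H  0  1  2  3  3  3  3  3
 H  0  1  2  3  3  3  4  4
 L  0  1  2  3  3  3  4  4
 H  0  1  2  3  3  3  4  4
 H  0  1  2  3  3  3  4  4
 D  0  1  2  3  3  3  4  5
dp[12][7] = 5. One LCS (by backtracking along matches): HHHHD.

5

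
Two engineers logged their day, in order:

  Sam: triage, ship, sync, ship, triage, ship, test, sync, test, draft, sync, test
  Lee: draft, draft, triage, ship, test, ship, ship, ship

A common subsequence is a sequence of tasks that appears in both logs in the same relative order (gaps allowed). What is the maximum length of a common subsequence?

4

Taking triage (Sam #1, Lee #3); then ship (Sam #2, Lee #6); then ship (Sam #4, Lee #7); then ship (Sam #6, Lee #8) gives a common subsequence of length 4. Since dp[12][8] = 4, nothing longer is possible.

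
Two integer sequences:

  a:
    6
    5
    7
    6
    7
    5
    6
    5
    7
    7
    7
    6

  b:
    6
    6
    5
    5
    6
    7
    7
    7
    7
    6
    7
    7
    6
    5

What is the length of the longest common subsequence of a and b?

8

Taking 6 at a[1]=b[2]; then 5 at a[2]=b[4]; then 7 at a[3]=b[8]; then 7 at a[5]=b[9]; then 6 at a[7]=b[10]; then 7 at a[10]=b[11]; then 7 at a[11]=b[12]; then 6 at a[12]=b[13] gives a common subsequence of length 8. Since dp[12][14] = 8, nothing longer is possible.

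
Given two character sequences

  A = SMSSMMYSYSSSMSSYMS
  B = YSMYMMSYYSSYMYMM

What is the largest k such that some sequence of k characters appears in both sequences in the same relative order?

Match S (A #1, B #2), M (A #2, B #3), M (A #5, B #5), M (A #6, B #6), Y (A #7, B #8), Y (A #9, B #9), S (A #10, B #10), S (A #11, B #11), M (A #13, B #13), Y (A #16, B #14), M (A #17, B #16) — 11 characters in the same relative order in both. Since dp[18][16] = 11, nothing longer is possible.

11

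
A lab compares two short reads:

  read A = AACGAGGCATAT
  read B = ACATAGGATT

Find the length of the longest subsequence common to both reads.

8

Pick A (read A #1, read B #1), A (read A #2, read B #3), A (read A #5, read B #5), G (read A #6, read B #6), G (read A #7, read B #7), A (read A #9, read B #8), T (read A #10, read B #9), T (read A #12, read B #10); all 8 bases appear in both, in order. dp[12][10] = 8 confirms this is the maximum.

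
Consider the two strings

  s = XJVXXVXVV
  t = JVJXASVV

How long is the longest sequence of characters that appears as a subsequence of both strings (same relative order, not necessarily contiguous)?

Match J [2,1], V [3,2], X [4,4], V [8,7], V [9,8] — 5 characters in the same relative order in both. The LCS DP gives dp[9][8] = 5, so this is optimal.

5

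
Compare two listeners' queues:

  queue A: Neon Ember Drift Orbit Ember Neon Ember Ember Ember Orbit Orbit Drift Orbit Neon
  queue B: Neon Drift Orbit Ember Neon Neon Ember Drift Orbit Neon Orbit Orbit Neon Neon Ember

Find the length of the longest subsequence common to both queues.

10

One common subsequence of length 10: Neon [1,1] → Drift [3,2] → Orbit [4,3] → Ember [5,4] → Neon [6,6] → Ember [7,7] → Orbit [10,9] → Orbit [11,11] → Orbit [13,12] → Neon [14,14]. The LCS DP gives dp[14][15] = 10, so this is optimal.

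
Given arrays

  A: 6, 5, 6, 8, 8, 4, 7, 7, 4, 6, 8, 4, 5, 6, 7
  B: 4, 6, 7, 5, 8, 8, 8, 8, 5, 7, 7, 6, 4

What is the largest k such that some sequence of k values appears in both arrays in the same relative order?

Taking 6 at A[1]=B[2], then 5 at A[2]=B[4], then 8 at A[4]=B[7], then 8 at A[5]=B[8], then 7 at A[7]=B[10], then 7 at A[8]=B[11], then 6 at A[10]=B[12], then 4 at A[12]=B[13] gives a common subsequence of length 8, and the DP table's final entry dp[15][13] is also 8, so no common subsequence is longer.

8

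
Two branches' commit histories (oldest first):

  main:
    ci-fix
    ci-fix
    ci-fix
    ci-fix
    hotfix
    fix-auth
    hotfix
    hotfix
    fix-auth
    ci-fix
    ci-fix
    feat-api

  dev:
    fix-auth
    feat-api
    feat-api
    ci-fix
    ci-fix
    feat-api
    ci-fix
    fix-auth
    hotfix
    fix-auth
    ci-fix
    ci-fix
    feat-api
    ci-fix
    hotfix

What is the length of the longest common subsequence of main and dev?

9

Taking ci-fix [1,4], ci-fix [2,5], ci-fix [4,7], fix-auth [6,8], hotfix [8,9], fix-auth [9,10], ci-fix [10,11], ci-fix [11,12], feat-api [12,13] gives a common subsequence of length 9. dp[12][15] = 9 confirms this is the maximum.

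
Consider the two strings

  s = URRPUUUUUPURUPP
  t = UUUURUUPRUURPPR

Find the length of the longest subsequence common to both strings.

Match U [1,1] → U [5,2] → U [6,3] → U [7,4] → U [8,6] → U [9,7] → P [10,8] → U [11,11] → R [12,12] → P [14,13] → P [15,14] — 11 characters in the same relative order in both. dp[15][15] = 11 confirms this is the maximum.

11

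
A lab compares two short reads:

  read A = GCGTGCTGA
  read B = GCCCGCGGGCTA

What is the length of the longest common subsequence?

7

Let dp[i][j] be the LCS length of the first i bases of read A and the first j bases of read B. dp[i][j] = dp[i-1][j-1]+1 when the i-th and j-th bases match, else max(dp[i-1][j], dp[i][j-1]).
    ·  G  C  C  C  G  C  G  G  G  C  T  A
 ·  0  0  0  0  0  0  0  0  0  0  0  0  0
 G  0  1  1  1  1  1  1  1  1  1  1  1  1
 C  0  1  2  2  2  2  2  2  2  2  2  2  2
 G  0  1  2  2  2  3  3  3  3  3  3  3  3
 T  0  1  2  2  2  3  3  3  3  3  3  4  4
 G  0  1  2  2  2  3  3  4  4  4  4  4  4
 C  0  1  2  3  3  3  4  4  4  4  5  5  5
 T  0  1  2  3  3  3  4  4  4  4  5  6  6
 G  0  1  2  3  3  4  4  5  5  5  5  6  6
 A  0  1  2  3  3  4  4  5  5  5  5  6  7
dp[9][12] = 7. One LCS (by backtracking along matches): GCGGCTA.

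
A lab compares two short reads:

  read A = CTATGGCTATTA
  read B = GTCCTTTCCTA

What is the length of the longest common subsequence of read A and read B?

6

Taking C (read A #1, read B #4); then T (read A #2, read B #6); then T (read A #4, read B #7); then C (read A #7, read B #9); then T (read A #11, read B #10); then A (read A #12, read B #11) gives a common subsequence of length 6. dp[12][11] = 6 confirms this is the maximum.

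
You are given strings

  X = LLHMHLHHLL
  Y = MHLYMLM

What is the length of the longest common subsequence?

Match M at X[4]=Y[1] → H at X[5]=Y[2] → L at X[6]=Y[3] → L at X[9]=Y[6] — 4 characters in the same relative order in both. dp[10][7] = 4 confirms this is the maximum.

4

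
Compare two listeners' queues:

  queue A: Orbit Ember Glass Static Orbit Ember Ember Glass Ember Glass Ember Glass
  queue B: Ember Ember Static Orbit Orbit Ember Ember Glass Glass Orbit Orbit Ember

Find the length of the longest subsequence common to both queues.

One common subsequence of length 8: Ember (queue A #2, queue B #2), then Static (queue A #4, queue B #3), then Orbit (queue A #5, queue B #5), then Ember (queue A #6, queue B #6), then Ember (queue A #7, queue B #7), then Glass (queue A #8, queue B #8), then Glass (queue A #10, queue B #9), then Ember (queue A #11, queue B #12). Since dp[12][12] = 8, nothing longer is possible.

8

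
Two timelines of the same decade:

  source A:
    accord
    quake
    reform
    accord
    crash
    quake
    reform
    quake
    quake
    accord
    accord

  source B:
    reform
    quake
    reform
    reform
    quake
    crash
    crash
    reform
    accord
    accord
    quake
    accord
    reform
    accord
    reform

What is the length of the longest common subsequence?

7

Match quake [2,2]; then reform [3,4]; then crash [5,7]; then reform [7,8]; then quake [9,11]; then accord [10,12]; then accord [11,14] — 7 events in the same relative order in both. dp[11][15] = 7 confirms this is the maximum.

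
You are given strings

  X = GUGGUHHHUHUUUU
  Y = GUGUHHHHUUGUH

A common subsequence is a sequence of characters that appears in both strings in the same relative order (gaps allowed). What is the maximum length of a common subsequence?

Taking G [1,1], U [2,2], G [4,3], U [5,4], H [6,5], H [7,6], H [8,7], H [10,8], U [11,9], U [12,10], U [13,12] gives a common subsequence of length 11. The LCS DP gives dp[14][13] = 11, so this is optimal.

11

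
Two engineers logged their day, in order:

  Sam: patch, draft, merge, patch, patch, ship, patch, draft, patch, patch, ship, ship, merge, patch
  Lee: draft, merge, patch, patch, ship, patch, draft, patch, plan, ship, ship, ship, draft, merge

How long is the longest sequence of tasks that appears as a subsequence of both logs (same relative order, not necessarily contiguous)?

11

One common subsequence of length 11: draft (Sam #2, Lee #1) → merge (Sam #3, Lee #2) → patch (Sam #4, Lee #3) → patch (Sam #5, Lee #4) → ship (Sam #6, Lee #5) → patch (Sam #7, Lee #6) → draft (Sam #8, Lee #7) → patch (Sam #9, Lee #8) → ship (Sam #11, Lee #11) → ship (Sam #12, Lee #12) → merge (Sam #13, Lee #14). The LCS DP gives dp[14][14] = 11, so this is optimal.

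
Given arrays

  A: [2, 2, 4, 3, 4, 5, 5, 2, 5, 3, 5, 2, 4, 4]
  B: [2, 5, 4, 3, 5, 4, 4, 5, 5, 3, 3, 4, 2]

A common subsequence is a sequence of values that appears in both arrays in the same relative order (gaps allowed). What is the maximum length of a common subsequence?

Taking 2 [1,1] → 4 [3,3] → 3 [4,4] → 4 [5,7] → 5 [6,8] → 5 [7,9] → 3 [10,11] → 2 [12,13] gives a common subsequence of length 8. Since dp[14][13] = 8, nothing longer is possible.

8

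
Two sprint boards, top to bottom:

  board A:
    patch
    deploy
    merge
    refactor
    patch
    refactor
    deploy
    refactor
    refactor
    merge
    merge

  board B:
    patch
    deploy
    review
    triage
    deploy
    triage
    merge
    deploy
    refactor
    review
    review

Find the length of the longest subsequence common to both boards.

Match patch at board A[1]=board B[1] → deploy at board A[2]=board B[5] → merge at board A[3]=board B[7] → deploy at board A[7]=board B[8] → refactor at board A[8]=board B[9] — 5 tasks in the same relative order in both. The LCS DP gives dp[11][11] = 5, so this is optimal.

5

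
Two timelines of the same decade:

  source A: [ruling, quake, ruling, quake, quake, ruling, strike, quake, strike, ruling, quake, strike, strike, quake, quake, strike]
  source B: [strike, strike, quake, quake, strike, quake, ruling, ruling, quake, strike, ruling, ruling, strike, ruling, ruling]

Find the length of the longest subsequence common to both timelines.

8

One common subsequence of length 8: quake (source A #2, source B #3), quake (source A #4, source B #4), quake (source A #5, source B #6), ruling (source A #6, source B #8), quake (source A #8, source B #9), strike (source A #9, source B #10), ruling (source A #10, source B #12), strike (source A #12, source B #13), and the DP table's final entry dp[16][15] is also 8, so no common subsequence is longer.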